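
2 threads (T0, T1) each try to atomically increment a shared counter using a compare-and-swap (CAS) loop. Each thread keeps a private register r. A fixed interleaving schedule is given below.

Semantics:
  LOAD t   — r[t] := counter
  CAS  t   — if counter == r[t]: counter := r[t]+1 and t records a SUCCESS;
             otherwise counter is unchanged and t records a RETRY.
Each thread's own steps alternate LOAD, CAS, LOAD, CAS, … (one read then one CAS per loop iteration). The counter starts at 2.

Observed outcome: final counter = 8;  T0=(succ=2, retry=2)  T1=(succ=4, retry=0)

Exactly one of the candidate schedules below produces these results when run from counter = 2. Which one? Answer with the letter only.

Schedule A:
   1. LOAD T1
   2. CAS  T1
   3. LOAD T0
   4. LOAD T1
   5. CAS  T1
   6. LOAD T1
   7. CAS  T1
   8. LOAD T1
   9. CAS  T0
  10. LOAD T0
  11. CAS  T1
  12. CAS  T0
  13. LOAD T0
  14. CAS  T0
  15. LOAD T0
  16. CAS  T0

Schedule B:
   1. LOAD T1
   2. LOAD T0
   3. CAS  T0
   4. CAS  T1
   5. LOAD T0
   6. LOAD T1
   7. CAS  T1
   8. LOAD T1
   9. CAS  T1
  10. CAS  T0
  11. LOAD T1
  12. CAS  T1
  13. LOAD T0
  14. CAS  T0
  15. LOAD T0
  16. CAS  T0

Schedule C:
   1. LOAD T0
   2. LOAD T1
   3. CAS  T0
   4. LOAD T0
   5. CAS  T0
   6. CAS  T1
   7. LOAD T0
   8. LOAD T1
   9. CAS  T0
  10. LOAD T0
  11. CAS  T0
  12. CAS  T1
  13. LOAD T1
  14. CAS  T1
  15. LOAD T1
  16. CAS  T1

Tracing schedule A:
1. LOAD T1 → mem=2 r[T1]=2 [LOAD]
2. CAS T1 → mem=3 r[T1]=2 [OK]
3. LOAD T0 → mem=3 r[T0]=3 [LOAD]
4. LOAD T1 → mem=3 r[T1]=3 [LOAD]
5. CAS T1 → mem=4 r[T1]=3 [OK]
6. LOAD T1 → mem=4 r[T1]=4 [LOAD]
7. CAS T1 → mem=5 r[T1]=4 [OK]
8. LOAD T1 → mem=5 r[T1]=5 [LOAD]
9. CAS T0 → mem=5 r[T0]=3 [RETRY]
10. LOAD T0 → mem=5 r[T0]=5 [LOAD]
11. CAS T1 → mem=6 r[T1]=5 [OK]
12. CAS T0 → mem=6 r[T0]=5 [RETRY]
13. LOAD T0 → mem=6 r[T0]=6 [LOAD]
14. CAS T0 → mem=7 r[T0]=6 [OK]
15. LOAD T0 → mem=7 r[T0]=7 [LOAD]
16. CAS T0 → mem=8 r[T0]=7 [OK]

A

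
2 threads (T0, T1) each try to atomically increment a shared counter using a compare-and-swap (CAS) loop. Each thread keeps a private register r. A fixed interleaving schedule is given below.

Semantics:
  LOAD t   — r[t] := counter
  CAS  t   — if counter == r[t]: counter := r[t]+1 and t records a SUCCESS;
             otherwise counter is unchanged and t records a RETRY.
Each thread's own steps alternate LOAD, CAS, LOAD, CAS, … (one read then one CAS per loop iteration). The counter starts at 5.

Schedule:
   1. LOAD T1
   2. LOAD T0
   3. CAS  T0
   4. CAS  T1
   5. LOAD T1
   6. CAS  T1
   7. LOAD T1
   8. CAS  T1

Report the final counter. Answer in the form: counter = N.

counter = 8

[1] T1.load  rd  (counter 5, T1.r 5)
[2] T0.load  rd  (counter 5, T0.r 5)
[3] T0.cas  hit  (counter 6, T0.r 5)
[4] T1.cas  miss  (counter 6, T1.r 5)
[5] T1.load  rd  (counter 6, T1.r 6)
[6] T1.cas  hit  (counter 7, T1.r 6)
[7] T1.load  rd  (counter 7, T1.r 7)
[8] T1.cas  hit  (counter 8, T1.r 7)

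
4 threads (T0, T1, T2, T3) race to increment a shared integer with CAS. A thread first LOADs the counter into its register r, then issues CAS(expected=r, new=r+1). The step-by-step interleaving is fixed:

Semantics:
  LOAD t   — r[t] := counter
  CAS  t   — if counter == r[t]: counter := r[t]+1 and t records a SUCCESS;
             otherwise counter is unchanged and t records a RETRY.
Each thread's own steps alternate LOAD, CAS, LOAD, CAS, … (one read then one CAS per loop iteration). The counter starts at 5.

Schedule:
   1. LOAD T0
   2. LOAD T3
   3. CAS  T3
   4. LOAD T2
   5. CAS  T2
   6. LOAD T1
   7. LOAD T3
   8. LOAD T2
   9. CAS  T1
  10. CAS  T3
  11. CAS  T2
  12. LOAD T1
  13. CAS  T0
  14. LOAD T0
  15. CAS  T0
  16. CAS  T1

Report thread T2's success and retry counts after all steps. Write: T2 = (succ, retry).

T2 = (1, 1)

T0 LOAD — after: cnt=5, r=5 — load
T3 LOAD — after: cnt=5, r=5 — load
T3 CAS — after: cnt=6, r=5 — ok
T2 LOAD — after: cnt=6, r=6 — load
T2 CAS — after: cnt=7, r=6 — ok
T1 LOAD — after: cnt=7, r=7 — load
T3 LOAD — after: cnt=7, r=7 — load
T2 LOAD — after: cnt=7, r=7 — load
T1 CAS — after: cnt=8, r=7 — ok
T3 CAS — after: cnt=8, r=7 — retry
T2 CAS — after: cnt=8, r=7 — retry
T1 LOAD — after: cnt=8, r=8 — load
T0 CAS — after: cnt=8, r=5 — retry
T0 LOAD — after: cnt=8, r=8 — load
T0 CAS — after: cnt=9, r=8 — ok
T1 CAS — after: cnt=9, r=8 — retry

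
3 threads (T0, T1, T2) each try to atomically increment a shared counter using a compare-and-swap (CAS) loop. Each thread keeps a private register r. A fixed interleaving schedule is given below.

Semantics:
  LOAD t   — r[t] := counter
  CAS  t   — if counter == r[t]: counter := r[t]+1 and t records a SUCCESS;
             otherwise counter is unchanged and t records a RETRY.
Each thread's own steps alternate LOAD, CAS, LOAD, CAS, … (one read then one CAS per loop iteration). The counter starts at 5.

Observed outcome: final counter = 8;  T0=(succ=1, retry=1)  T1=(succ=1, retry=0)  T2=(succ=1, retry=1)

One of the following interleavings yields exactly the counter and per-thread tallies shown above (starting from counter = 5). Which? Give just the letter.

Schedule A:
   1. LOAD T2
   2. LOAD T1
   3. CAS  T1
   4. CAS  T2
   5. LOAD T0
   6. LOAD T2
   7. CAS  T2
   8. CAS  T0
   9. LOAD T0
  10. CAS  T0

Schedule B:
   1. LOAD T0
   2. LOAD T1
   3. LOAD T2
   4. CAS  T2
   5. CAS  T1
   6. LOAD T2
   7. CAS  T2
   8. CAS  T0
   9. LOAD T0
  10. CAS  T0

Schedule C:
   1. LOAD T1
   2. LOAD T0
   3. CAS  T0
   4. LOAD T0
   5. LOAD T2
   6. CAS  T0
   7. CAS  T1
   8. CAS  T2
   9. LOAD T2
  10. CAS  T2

A

Simulating candidate A:
step 1: T2 LOAD ⇒ load; ctr=5 reg=5
step 2: T1 LOAD ⇒ load; ctr=5 reg=5
step 3: T1 CAS ⇒ ok; ctr=6 reg=5
step 4: T2 CAS ⇒ retry; ctr=6 reg=5
step 5: T0 LOAD ⇒ load; ctr=6 reg=6
step 6: T2 LOAD ⇒ load; ctr=6 reg=6
step 7: T2 CAS ⇒ ok; ctr=7 reg=6
step 8: T0 CAS ⇒ retry; ctr=7 reg=6
step 9: T0 LOAD ⇒ load; ctr=7 reg=7
step 10: T0 CAS ⇒ ok; ctr=8 reg=7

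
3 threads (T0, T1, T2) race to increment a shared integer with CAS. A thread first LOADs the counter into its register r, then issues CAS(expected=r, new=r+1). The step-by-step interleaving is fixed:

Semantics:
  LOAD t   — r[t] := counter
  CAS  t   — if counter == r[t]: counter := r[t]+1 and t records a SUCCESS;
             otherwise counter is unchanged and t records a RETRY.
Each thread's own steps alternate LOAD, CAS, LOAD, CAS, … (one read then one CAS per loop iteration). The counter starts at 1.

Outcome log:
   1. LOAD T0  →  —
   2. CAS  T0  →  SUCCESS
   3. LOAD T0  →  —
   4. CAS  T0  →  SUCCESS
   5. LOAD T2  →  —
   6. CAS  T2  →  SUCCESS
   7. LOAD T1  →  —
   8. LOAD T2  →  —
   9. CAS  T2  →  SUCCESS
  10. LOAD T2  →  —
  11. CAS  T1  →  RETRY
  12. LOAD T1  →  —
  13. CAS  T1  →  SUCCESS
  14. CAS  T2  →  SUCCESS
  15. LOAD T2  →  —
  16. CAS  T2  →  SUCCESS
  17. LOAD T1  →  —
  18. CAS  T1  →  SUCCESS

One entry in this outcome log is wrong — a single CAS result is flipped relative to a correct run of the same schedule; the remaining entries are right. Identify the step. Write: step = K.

Reference trace:
step 1: T0 LOAD ⇒ load; ctr=1 reg=1
step 2: T0 CAS ⇒ ok; ctr=2 reg=1
step 3: T0 LOAD ⇒ load; ctr=2 reg=2
step 4: T0 CAS ⇒ ok; ctr=3 reg=2
step 5: T2 LOAD ⇒ load; ctr=3 reg=3
step 6: T2 CAS ⇒ ok; ctr=4 reg=3
step 7: T1 LOAD ⇒ load; ctr=4 reg=4
step 8: T2 LOAD ⇒ load; ctr=4 reg=4
step 9: T2 CAS ⇒ ok; ctr=5 reg=4
step 10: T2 LOAD ⇒ load; ctr=5 reg=5
step 11: T1 CAS ⇒ retry; ctr=5 reg=4
step 12: T1 LOAD ⇒ load; ctr=5 reg=5
step 13: T1 CAS ⇒ ok; ctr=6 reg=5
step 14: T2 CAS ⇒ retry; ctr=6 reg=5
step 15: T2 LOAD ⇒ load; ctr=6 reg=6
step 16: T2 CAS ⇒ ok; ctr=7 reg=6
step 17: T1 LOAD ⇒ load; ctr=7 reg=7
step 18: T1 CAS ⇒ ok; ctr=8 reg=7
Mismatch at 14.

step = 14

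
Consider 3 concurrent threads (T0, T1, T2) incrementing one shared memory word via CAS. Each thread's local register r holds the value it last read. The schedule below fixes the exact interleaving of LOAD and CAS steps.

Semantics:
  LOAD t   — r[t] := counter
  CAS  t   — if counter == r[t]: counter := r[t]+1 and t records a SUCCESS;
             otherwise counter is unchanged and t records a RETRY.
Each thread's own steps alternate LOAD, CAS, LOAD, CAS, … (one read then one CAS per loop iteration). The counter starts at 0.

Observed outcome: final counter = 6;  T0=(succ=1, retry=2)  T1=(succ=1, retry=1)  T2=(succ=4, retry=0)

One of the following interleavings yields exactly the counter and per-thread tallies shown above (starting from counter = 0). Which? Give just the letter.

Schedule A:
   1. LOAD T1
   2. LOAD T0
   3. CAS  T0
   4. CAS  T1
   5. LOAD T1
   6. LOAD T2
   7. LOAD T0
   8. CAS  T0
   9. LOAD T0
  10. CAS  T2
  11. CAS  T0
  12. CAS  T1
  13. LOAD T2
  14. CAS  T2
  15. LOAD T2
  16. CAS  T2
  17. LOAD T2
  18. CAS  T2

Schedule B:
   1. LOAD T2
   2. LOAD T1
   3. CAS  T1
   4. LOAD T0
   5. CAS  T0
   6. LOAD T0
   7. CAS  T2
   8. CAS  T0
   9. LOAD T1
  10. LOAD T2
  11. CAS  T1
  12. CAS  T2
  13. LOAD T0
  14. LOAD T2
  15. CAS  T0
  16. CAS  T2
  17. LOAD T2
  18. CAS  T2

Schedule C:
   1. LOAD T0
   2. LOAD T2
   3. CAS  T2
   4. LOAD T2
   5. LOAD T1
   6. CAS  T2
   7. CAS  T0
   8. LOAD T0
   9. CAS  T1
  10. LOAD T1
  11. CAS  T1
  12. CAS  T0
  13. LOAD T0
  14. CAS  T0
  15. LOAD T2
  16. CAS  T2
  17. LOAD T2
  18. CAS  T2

Tracing schedule C:
1. LOAD T0 → mem=0 r[T0]=0 [LOAD]
2. LOAD T2 → mem=0 r[T2]=0 [LOAD]
3. CAS T2 → mem=1 r[T2]=0 [OK]
4. LOAD T2 → mem=1 r[T2]=1 [LOAD]
5. LOAD T1 → mem=1 r[T1]=1 [LOAD]
6. CAS T2 → mem=2 r[T2]=1 [OK]
7. CAS T0 → mem=2 r[T0]=0 [RETRY]
8. LOAD T0 → mem=2 r[T0]=2 [LOAD]
9. CAS T1 → mem=2 r[T1]=1 [RETRY]
10. LOAD T1 → mem=2 r[T1]=2 [LOAD]
11. CAS T1 → mem=3 r[T1]=2 [OK]
12. CAS T0 → mem=3 r[T0]=2 [RETRY]
13. LOAD T0 → mem=3 r[T0]=3 [LOAD]
14. CAS T0 → mem=4 r[T0]=3 [OK]
15. LOAD T2 → mem=4 r[T2]=4 [LOAD]
16. CAS T2 → mem=5 r[T2]=4 [OK]
17. LOAD T2 → mem=5 r[T2]=5 [LOAD]
18. CAS T2 → mem=6 r[T2]=5 [OK]

C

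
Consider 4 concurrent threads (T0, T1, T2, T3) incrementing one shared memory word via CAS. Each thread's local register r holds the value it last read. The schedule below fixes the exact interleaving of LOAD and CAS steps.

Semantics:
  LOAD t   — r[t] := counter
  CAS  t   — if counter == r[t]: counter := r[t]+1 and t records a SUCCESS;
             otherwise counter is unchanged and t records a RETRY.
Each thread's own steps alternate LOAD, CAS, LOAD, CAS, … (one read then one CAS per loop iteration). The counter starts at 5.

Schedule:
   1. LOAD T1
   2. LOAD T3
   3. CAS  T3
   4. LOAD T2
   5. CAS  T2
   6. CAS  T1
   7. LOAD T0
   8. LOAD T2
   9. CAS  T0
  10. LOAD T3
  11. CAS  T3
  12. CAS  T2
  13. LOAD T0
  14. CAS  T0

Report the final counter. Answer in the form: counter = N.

counter = 10

step 1: T1 LOAD ⇒ load; ctr=5 reg=5
step 2: T3 LOAD ⇒ load; ctr=5 reg=5
step 3: T3 CAS ⇒ ok; ctr=6 reg=5
step 4: T2 LOAD ⇒ load; ctr=6 reg=6
step 5: T2 CAS ⇒ ok; ctr=7 reg=6
step 6: T1 CAS ⇒ retry; ctr=7 reg=5
step 7: T0 LOAD ⇒ load; ctr=7 reg=7
step 8: T2 LOAD ⇒ load; ctr=7 reg=7
step 9: T0 CAS ⇒ ok; ctr=8 reg=7
step 10: T3 LOAD ⇒ load; ctr=8 reg=8
step 11: T3 CAS ⇒ ok; ctr=9 reg=8
step 12: T2 CAS ⇒ retry; ctr=9 reg=7
step 13: T0 LOAD ⇒ load; ctr=9 reg=9
step 14: T0 CAS ⇒ ok; ctr=10 reg=9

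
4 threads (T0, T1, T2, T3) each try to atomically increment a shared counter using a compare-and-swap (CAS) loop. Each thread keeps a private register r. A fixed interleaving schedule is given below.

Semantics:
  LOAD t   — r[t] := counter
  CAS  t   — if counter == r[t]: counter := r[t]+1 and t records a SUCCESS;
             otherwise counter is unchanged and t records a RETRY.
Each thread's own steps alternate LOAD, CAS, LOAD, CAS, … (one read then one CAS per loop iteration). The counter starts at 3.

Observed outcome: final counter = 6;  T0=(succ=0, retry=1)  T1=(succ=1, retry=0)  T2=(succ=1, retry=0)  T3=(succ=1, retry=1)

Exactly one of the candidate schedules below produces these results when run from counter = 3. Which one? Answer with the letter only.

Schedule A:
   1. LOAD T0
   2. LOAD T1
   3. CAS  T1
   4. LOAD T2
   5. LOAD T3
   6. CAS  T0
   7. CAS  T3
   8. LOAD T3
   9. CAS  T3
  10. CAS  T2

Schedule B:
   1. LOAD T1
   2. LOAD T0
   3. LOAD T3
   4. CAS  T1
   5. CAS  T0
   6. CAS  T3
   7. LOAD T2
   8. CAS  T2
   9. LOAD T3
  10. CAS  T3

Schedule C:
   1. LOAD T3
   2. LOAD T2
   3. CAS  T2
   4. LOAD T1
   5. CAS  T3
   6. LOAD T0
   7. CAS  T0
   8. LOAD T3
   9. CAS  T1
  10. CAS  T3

Tracing schedule B:
1. LOAD T1 → mem=3 r[T1]=3 [LOAD]
2. LOAD T0 → mem=3 r[T0]=3 [LOAD]
3. LOAD T3 → mem=3 r[T3]=3 [LOAD]
4. CAS T1 → mem=4 r[T1]=3 [OK]
5. CAS T0 → mem=4 r[T0]=3 [RETRY]
6. CAS T3 → mem=4 r[T3]=3 [RETRY]
7. LOAD T2 → mem=4 r[T2]=4 [LOAD]
8. CAS T2 → mem=5 r[T2]=4 [OK]
9. LOAD T3 → mem=5 r[T3]=5 [LOAD]
10. CAS T3 → mem=6 r[T3]=5 [OK]

B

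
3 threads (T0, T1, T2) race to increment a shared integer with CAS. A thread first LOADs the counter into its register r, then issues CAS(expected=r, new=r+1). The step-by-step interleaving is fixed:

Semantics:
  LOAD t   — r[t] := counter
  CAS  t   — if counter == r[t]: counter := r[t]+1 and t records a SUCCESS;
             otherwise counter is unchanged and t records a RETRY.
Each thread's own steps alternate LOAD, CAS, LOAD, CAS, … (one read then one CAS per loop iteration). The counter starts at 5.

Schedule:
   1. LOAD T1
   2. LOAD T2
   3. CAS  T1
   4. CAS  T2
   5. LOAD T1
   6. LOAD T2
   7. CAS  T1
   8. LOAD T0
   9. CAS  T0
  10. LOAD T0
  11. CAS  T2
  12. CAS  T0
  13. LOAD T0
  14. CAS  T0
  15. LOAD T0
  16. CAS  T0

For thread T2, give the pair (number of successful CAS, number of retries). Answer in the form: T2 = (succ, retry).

T2 = (0, 2)

   1) LOAD T1:  M=5  r_T1=5
   2) LOAD T2:  M=5  r_T2=5
   3) CAS  T1:  M=6  r_T1=5 ✓
   4) CAS  T2:  M=6  r_T2=5 ✗
   5) LOAD T1:  M=6  r_T1=6
   6) LOAD T2:  M=6  r_T2=6
   7) CAS  T1:  M=7  r_T1=6 ✓
   8) LOAD T0:  M=7  r_T0=7
   9) CAS  T0:  M=8  r_T0=7 ✓
  10) LOAD T0:  M=8  r_T0=8
  11) CAS  T2:  M=8  r_T2=6 ✗
  12) CAS  T0:  M=9  r_T0=8 ✓
  13) LOAD T0:  M=9  r_T0=9
  14) CAS  T0:  M=10  r_T0=9 ✓
  15) LOAD T0:  M=10  r_T0=10
  16) CAS  T0:  M=11  r_T0=10 ✓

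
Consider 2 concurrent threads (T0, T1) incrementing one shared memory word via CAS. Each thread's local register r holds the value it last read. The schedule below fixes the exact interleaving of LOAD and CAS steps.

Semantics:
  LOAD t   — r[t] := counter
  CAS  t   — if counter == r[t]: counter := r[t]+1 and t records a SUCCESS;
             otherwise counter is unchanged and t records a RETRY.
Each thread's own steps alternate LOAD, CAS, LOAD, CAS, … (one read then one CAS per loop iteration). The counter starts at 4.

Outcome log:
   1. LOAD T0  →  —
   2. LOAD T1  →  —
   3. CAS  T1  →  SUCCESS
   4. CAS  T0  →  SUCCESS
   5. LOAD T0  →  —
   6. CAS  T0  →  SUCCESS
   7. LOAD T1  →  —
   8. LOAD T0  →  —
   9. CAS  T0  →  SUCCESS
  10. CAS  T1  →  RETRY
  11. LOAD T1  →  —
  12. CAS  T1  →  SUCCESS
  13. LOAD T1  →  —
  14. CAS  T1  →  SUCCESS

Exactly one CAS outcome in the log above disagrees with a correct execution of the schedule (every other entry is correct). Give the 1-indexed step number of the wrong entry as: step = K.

Reference trace:
step 1: T0 LOAD ⇒ load; ctr=4 reg=4
step 2: T1 LOAD ⇒ load; ctr=4 reg=4
step 3: T1 CAS ⇒ ok; ctr=5 reg=4
step 4: T0 CAS ⇒ retry; ctr=5 reg=4
step 5: T0 LOAD ⇒ load; ctr=5 reg=5
step 6: T0 CAS ⇒ ok; ctr=6 reg=5
step 7: T1 LOAD ⇒ load; ctr=6 reg=6
step 8: T0 LOAD ⇒ load; ctr=6 reg=6
step 9: T0 CAS ⇒ ok; ctr=7 reg=6
step 10: T1 CAS ⇒ retry; ctr=7 reg=6
step 11: T1 LOAD ⇒ load; ctr=7 reg=7
step 12: T1 CAS ⇒ ok; ctr=8 reg=7
step 13: T1 LOAD ⇒ load; ctr=8 reg=8
step 14: T1 CAS ⇒ ok; ctr=9 reg=8
Mismatch at 4.

step = 4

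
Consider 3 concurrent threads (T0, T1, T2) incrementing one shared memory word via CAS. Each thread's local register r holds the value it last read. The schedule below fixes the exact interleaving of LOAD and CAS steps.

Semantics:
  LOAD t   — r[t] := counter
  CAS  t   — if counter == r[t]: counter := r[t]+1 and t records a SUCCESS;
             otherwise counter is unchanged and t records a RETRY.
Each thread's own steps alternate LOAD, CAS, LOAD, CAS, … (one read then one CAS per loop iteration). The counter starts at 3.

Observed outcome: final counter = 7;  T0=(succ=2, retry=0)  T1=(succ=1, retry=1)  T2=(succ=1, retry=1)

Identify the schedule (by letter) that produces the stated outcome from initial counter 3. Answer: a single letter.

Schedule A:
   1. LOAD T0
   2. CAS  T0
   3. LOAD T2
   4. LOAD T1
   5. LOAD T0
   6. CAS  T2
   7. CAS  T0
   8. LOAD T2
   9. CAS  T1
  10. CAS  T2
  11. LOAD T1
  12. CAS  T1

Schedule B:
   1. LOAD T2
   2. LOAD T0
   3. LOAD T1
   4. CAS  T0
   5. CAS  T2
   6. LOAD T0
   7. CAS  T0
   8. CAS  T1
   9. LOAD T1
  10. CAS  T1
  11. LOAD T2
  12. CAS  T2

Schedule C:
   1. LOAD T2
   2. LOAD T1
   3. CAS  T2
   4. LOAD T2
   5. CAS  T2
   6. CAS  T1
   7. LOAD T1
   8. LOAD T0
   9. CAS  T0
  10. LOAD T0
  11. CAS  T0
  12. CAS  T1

B

Tracing schedule B:
[1] T2.load  rd  (counter 3, T2.r 3)
[2] T0.load  rd  (counter 3, T0.r 3)
[3] T1.load  rd  (counter 3, T1.r 3)
[4] T0.cas  hit  (counter 4, T0.r 3)
[5] T2.cas  miss  (counter 4, T2.r 3)
[6] T0.load  rd  (counter 4, T0.r 4)
[7] T0.cas  hit  (counter 5, T0.r 4)
[8] T1.cas  miss  (counter 5, T1.r 3)
[9] T1.load  rd  (counter 5, T1.r 5)
[10] T1.cas  hit  (counter 6, T1.r 5)
[11] T2.load  rd  (counter 6, T2.r 6)
[12] T2.cas  hit  (counter 7, T2.r 6)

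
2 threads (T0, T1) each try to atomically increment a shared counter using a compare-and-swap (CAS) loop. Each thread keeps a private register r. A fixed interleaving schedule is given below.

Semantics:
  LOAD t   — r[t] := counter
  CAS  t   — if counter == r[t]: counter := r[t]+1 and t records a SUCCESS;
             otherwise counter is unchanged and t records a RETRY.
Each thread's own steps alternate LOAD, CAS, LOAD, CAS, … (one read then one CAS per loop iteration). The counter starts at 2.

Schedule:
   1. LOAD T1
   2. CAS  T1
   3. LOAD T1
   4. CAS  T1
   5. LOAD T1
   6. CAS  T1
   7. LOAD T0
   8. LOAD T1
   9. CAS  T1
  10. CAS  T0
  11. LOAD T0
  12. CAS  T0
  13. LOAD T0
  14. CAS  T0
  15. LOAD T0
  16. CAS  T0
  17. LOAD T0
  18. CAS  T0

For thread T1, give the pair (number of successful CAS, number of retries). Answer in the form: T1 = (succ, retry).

1. LOAD T1 → mem=2 r[T1]=2 [LOAD]
2. CAS T1 → mem=3 r[T1]=2 [OK]
3. LOAD T1 → mem=3 r[T1]=3 [LOAD]
4. CAS T1 → mem=4 r[T1]=3 [OK]
5. LOAD T1 → mem=4 r[T1]=4 [LOAD]
6. CAS T1 → mem=5 r[T1]=4 [OK]
7. LOAD T0 → mem=5 r[T0]=5 [LOAD]
8. LOAD T1 → mem=5 r[T1]=5 [LOAD]
9. CAS T1 → mem=6 r[T1]=5 [OK]
10. CAS T0 → mem=6 r[T0]=5 [RETRY]
11. LOAD T0 → mem=6 r[T0]=6 [LOAD]
12. CAS T0 → mem=7 r[T0]=6 [OK]
13. LOAD T0 → mem=7 r[T0]=7 [LOAD]
14. CAS T0 → mem=8 r[T0]=7 [OK]
15. LOAD T0 → mem=8 r[T0]=8 [LOAD]
16. CAS T0 → mem=9 r[T0]=8 [OK]
17. LOAD T0 → mem=9 r[T0]=9 [LOAD]
18. CAS T0 → mem=10 r[T0]=9 [OK]

T1 = (4, 0)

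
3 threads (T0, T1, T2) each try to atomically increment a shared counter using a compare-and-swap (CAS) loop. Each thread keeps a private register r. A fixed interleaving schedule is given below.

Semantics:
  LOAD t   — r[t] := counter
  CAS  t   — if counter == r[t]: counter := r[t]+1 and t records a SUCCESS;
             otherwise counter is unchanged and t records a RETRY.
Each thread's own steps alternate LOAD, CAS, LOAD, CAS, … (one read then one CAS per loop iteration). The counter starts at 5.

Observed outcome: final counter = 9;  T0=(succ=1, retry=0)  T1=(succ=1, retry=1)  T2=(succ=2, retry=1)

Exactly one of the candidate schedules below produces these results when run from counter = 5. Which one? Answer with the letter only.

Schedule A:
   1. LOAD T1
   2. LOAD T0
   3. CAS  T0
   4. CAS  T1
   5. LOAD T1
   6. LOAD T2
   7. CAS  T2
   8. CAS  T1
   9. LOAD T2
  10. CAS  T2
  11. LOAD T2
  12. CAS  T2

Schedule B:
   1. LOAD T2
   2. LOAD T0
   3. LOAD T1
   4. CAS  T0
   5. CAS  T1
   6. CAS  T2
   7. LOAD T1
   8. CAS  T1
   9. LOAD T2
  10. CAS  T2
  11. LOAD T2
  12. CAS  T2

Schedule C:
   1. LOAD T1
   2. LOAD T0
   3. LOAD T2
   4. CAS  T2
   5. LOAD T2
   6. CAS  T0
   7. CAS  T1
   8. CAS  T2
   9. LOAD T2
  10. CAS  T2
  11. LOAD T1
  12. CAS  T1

Simulating candidate B:
step 1: T2 LOAD ⇒ load; ctr=5 reg=5
step 2: T0 LOAD ⇒ load; ctr=5 reg=5
step 3: T1 LOAD ⇒ load; ctr=5 reg=5
step 4: T0 CAS ⇒ ok; ctr=6 reg=5
step 5: T1 CAS ⇒ retry; ctr=6 reg=5
step 6: T2 CAS ⇒ retry; ctr=6 reg=5
step 7: T1 LOAD ⇒ load; ctr=6 reg=6
step 8: T1 CAS ⇒ ok; ctr=7 reg=6
step 9: T2 LOAD ⇒ load; ctr=7 reg=7
step 10: T2 CAS ⇒ ok; ctr=8 reg=7
step 11: T2 LOAD ⇒ load; ctr=8 reg=8
step 12: T2 CAS ⇒ ok; ctr=9 reg=8

B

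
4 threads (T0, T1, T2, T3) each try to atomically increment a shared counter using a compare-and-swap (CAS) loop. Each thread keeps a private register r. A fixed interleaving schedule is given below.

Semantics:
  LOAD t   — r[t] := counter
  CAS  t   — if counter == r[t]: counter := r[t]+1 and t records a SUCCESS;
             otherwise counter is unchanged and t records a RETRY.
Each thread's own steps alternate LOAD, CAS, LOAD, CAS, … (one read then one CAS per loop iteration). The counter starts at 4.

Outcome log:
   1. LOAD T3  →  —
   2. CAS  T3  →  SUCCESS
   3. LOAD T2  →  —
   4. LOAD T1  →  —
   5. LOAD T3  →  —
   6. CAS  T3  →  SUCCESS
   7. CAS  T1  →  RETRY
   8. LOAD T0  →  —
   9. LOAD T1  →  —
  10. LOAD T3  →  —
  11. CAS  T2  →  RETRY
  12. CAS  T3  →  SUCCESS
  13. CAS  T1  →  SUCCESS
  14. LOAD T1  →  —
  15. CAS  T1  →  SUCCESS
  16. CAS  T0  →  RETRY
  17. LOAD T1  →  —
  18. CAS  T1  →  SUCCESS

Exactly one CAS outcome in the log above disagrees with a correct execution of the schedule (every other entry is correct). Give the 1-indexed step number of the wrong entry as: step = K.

Re-executing:
step 1: T3 LOAD ⇒ load; ctr=4 reg=4
step 2: T3 CAS ⇒ ok; ctr=5 reg=4
step 3: T2 LOAD ⇒ load; ctr=5 reg=5
step 4: T1 LOAD ⇒ load; ctr=5 reg=5
step 5: T3 LOAD ⇒ load; ctr=5 reg=5
step 6: T3 CAS ⇒ ok; ctr=6 reg=5
step 7: T1 CAS ⇒ retry; ctr=6 reg=5
step 8: T0 LOAD ⇒ load; ctr=6 reg=6
step 9: T1 LOAD ⇒ load; ctr=6 reg=6
step 10: T3 LOAD ⇒ load; ctr=6 reg=6
step 11: T2 CAS ⇒ retry; ctr=6 reg=5
step 12: T3 CAS ⇒ ok; ctr=7 reg=6
step 13: T1 CAS ⇒ retry; ctr=7 reg=6
step 14: T1 LOAD ⇒ load; ctr=7 reg=7
step 15: T1 CAS ⇒ ok; ctr=8 reg=7
step 16: T0 CAS ⇒ retry; ctr=8 reg=6
step 17: T1 LOAD ⇒ load; ctr=8 reg=8
step 18: T1 CAS ⇒ ok; ctr=9 reg=8
Mismatch at 13.

step = 13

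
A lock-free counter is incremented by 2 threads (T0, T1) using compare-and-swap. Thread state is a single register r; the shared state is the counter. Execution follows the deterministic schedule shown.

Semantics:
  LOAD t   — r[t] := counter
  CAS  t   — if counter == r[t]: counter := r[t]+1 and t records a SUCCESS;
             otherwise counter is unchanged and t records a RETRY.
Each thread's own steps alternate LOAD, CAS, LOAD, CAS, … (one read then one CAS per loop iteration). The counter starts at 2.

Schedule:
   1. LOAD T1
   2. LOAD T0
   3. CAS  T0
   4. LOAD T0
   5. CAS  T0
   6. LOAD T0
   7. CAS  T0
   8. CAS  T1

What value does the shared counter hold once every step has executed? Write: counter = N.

counter = 5

1. LOAD T1 → mem=2 r[T1]=2 [LOAD]
2. LOAD T0 → mem=2 r[T0]=2 [LOAD]
3. CAS T0 → mem=3 r[T0]=2 [OK]
4. LOAD T0 → mem=3 r[T0]=3 [LOAD]
5. CAS T0 → mem=4 r[T0]=3 [OK]
6. LOAD T0 → mem=4 r[T0]=4 [LOAD]
7. CAS T0 → mem=5 r[T0]=4 [OK]
8. CAS T1 → mem=5 r[T1]=2 [RETRY]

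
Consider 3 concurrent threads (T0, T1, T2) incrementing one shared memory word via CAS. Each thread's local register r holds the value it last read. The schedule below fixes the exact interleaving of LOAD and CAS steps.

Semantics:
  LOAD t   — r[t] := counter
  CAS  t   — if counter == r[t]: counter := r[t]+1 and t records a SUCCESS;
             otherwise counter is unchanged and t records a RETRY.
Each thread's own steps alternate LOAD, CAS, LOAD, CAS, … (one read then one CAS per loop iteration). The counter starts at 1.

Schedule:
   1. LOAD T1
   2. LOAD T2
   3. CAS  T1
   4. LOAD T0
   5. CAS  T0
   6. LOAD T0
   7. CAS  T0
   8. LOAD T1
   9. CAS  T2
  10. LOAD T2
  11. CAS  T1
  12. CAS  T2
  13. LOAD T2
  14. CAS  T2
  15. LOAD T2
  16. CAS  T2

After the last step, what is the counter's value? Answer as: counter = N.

counter = 7

1. LOAD T1 → mem=1 r[T1]=1 [LOAD]
2. LOAD T2 → mem=1 r[T2]=1 [LOAD]
3. CAS T1 → mem=2 r[T1]=1 [OK]
4. LOAD T0 → mem=2 r[T0]=2 [LOAD]
5. CAS T0 → mem=3 r[T0]=2 [OK]
6. LOAD T0 → mem=3 r[T0]=3 [LOAD]
7. CAS T0 → mem=4 r[T0]=3 [OK]
8. LOAD T1 → mem=4 r[T1]=4 [LOAD]
9. CAS T2 → mem=4 r[T2]=1 [RETRY]
10. LOAD T2 → mem=4 r[T2]=4 [LOAD]
11. CAS T1 → mem=5 r[T1]=4 [OK]
12. CAS T2 → mem=5 r[T2]=4 [RETRY]
13. LOAD T2 → mem=5 r[T2]=5 [LOAD]
14. CAS T2 → mem=6 r[T2]=5 [OK]
15. LOAD T2 → mem=6 r[T2]=6 [LOAD]
16. CAS T2 → mem=7 r[T2]=6 [OK]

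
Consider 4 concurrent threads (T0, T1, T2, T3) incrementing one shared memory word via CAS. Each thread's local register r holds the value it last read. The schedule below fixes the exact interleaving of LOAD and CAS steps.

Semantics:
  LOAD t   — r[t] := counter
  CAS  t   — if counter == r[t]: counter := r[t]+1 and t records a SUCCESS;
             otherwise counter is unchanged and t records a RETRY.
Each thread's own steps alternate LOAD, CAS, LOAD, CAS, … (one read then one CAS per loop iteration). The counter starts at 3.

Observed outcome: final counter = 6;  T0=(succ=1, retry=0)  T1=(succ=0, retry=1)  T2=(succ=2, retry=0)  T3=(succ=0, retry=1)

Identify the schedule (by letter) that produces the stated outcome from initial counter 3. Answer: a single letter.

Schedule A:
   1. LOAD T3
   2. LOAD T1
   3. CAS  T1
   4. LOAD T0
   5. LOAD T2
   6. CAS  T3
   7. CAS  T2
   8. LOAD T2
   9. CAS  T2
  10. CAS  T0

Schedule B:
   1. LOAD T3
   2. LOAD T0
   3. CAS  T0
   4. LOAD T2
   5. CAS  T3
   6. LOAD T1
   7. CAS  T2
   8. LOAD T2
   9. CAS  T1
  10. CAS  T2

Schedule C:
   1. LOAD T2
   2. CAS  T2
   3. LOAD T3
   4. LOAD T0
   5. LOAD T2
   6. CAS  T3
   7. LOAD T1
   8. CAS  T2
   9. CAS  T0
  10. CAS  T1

B

Simulating candidate B:
1. LOAD T3 → mem=3 r[T3]=3 [LOAD]
2. LOAD T0 → mem=3 r[T0]=3 [LOAD]
3. CAS T0 → mem=4 r[T0]=3 [OK]
4. LOAD T2 → mem=4 r[T2]=4 [LOAD]
5. CAS T3 → mem=4 r[T3]=3 [RETRY]
6. LOAD T1 → mem=4 r[T1]=4 [LOAD]
7. CAS T2 → mem=5 r[T2]=4 [OK]
8. LOAD T2 → mem=5 r[T2]=5 [LOAD]
9. CAS T1 → mem=5 r[T1]=4 [RETRY]
10. CAS T2 → mem=6 r[T2]=5 [OK]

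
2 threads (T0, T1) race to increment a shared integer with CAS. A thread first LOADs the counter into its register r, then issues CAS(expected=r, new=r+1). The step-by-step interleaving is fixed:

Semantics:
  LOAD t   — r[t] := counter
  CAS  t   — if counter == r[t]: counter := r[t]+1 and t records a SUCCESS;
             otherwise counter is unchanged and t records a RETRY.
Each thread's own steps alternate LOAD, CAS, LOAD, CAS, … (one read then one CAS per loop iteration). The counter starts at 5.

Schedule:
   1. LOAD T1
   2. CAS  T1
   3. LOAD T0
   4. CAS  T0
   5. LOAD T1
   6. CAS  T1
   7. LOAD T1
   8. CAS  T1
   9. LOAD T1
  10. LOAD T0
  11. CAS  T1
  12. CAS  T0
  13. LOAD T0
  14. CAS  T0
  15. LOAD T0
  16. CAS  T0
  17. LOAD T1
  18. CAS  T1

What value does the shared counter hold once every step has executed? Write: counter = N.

1. LOAD T1 → mem=5 r[T1]=5 [LOAD]
2. CAS T1 → mem=6 r[T1]=5 [OK]
3. LOAD T0 → mem=6 r[T0]=6 [LOAD]
4. CAS T0 → mem=7 r[T0]=6 [OK]
5. LOAD T1 → mem=7 r[T1]=7 [LOAD]
6. CAS T1 → mem=8 r[T1]=7 [OK]
7. LOAD T1 → mem=8 r[T1]=8 [LOAD]
8. CAS T1 → mem=9 r[T1]=8 [OK]
9. LOAD T1 → mem=9 r[T1]=9 [LOAD]
10. LOAD T0 → mem=9 r[T0]=9 [LOAD]
11. CAS T1 → mem=10 r[T1]=9 [OK]
12. CAS T0 → mem=10 r[T0]=9 [RETRY]
13. LOAD T0 → mem=10 r[T0]=10 [LOAD]
14. CAS T0 → mem=11 r[T0]=10 [OK]
15. LOAD T0 → mem=11 r[T0]=11 [LOAD]
16. CAS T0 → mem=12 r[T0]=11 [OK]
17. LOAD T1 → mem=12 r[T1]=12 [LOAD]
18. CAS T1 → mem=13 r[T1]=12 [OK]

counter = 13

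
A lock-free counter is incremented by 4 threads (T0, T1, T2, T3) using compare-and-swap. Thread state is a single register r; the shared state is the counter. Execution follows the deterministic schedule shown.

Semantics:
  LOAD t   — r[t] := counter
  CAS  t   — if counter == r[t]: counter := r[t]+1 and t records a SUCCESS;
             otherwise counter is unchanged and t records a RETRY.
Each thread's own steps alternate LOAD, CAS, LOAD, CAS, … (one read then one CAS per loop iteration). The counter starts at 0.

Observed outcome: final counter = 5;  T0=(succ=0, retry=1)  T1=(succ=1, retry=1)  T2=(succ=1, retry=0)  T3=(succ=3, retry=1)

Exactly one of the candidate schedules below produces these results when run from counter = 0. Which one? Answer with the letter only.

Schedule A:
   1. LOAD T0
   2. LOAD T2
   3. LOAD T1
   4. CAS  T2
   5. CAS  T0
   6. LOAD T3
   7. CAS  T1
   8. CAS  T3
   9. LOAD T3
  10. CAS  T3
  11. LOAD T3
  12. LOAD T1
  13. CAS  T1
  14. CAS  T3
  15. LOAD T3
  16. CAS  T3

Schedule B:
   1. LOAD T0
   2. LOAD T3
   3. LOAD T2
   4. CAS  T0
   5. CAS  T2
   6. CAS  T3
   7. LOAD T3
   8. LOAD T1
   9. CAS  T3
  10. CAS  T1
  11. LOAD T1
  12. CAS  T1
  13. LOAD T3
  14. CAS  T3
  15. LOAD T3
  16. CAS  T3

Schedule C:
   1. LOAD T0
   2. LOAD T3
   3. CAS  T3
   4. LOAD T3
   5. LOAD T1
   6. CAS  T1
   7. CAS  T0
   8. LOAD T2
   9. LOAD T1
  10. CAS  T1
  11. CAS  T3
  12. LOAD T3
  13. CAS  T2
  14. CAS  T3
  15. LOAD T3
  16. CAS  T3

Run A:
   1) LOAD T0:  M=0  r_T0=0
   2) LOAD T2:  M=0  r_T2=0
   3) LOAD T1:  M=0  r_T1=0
   4) CAS  T2:  M=1  r_T2=0 ✓
   5) CAS  T0:  M=1  r_T0=0 ✗
   6) LOAD T3:  M=1  r_T3=1
   7) CAS  T1:  M=1  r_T1=0 ✗
   8) CAS  T3:  M=2  r_T3=1 ✓
   9) LOAD T3:  M=2  r_T3=2
  10) CAS  T3:  M=3  r_T3=2 ✓
  11) LOAD T3:  M=3  r_T3=3
  12) LOAD T1:  M=3  r_T1=3
  13) CAS  T1:  M=4  r_T1=3 ✓
  14) CAS  T3:  M=4  r_T3=3 ✗
  15) LOAD T3:  M=4  r_T3=4
  16) CAS  T3:  M=5  r_T3=4 ✓

A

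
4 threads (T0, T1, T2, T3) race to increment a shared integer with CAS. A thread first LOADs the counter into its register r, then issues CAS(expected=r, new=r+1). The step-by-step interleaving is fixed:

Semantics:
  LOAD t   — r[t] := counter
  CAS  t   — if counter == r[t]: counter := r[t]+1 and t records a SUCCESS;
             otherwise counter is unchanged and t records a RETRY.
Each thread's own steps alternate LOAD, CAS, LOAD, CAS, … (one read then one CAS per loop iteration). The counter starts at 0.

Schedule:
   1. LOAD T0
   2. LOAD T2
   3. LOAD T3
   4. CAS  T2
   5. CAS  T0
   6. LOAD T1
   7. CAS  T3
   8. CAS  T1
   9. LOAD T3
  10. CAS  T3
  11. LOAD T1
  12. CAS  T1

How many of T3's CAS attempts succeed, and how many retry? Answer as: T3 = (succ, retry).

#1 T0 reads 0
#2 T2 reads 0
#3 T3 reads 0
#4 T2 CAS(0→1) writes; counter now 1
#5 T0 CAS(0→1) fails; counter now 1
#6 T1 reads 1
#7 T3 CAS(0→1) fails; counter now 1
#8 T1 CAS(1→2) writes; counter now 2
#9 T3 reads 2
#10 T3 CAS(2→3) writes; counter now 3
#11 T1 reads 3
#12 T1 CAS(3→4) writes; counter now 4

T3 = (1, 1)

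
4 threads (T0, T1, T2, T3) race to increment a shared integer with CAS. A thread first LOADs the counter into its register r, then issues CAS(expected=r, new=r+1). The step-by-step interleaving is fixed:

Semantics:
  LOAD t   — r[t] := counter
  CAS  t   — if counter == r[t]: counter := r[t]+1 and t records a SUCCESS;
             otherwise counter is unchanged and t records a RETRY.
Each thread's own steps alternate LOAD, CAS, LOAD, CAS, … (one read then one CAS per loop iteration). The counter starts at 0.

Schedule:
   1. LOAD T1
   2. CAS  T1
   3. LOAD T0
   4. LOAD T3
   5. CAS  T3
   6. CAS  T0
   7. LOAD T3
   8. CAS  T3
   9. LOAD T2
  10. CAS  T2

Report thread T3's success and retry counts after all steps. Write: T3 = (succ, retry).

T3 = (2, 0)

#1 T1 reads 0
#2 T1 CAS(0→1) writes; counter now 1
#3 T0 reads 1
#4 T3 reads 1
#5 T3 CAS(1→2) writes; counter now 2
#6 T0 CAS(1→2) fails; counter now 2
#7 T3 reads 2
#8 T3 CAS(2→3) writes; counter now 3
#9 T2 reads 3
#10 T2 CAS(3→4) writes; counter now 4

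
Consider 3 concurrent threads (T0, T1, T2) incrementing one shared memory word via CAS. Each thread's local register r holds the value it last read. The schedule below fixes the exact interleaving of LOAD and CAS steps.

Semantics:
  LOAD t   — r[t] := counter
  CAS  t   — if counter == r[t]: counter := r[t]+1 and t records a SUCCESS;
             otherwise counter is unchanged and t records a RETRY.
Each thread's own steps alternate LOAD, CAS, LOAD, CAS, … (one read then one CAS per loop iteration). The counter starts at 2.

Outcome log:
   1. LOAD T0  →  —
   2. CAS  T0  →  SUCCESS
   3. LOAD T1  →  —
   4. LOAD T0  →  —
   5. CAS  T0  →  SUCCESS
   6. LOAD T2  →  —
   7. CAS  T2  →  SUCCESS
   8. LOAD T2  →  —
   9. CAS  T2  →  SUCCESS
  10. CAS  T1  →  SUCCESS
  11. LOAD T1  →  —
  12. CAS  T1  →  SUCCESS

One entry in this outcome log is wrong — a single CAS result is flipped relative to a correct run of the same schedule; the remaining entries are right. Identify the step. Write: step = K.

Re-executing:
step 1: T0 LOAD ⇒ load; ctr=2 reg=2
step 2: T0 CAS ⇒ ok; ctr=3 reg=2
step 3: T1 LOAD ⇒ load; ctr=3 reg=3
step 4: T0 LOAD ⇒ load; ctr=3 reg=3
step 5: T0 CAS ⇒ ok; ctr=4 reg=3
step 6: T2 LOAD ⇒ load; ctr=4 reg=4
step 7: T2 CAS ⇒ ok; ctr=5 reg=4
step 8: T2 LOAD ⇒ load; ctr=5 reg=5
step 9: T2 CAS ⇒ ok; ctr=6 reg=5
step 10: T1 CAS ⇒ retry; ctr=6 reg=3
step 11: T1 LOAD ⇒ load; ctr=6 reg=6
step 12: T1 CAS ⇒ ok; ctr=7 reg=6
Log disagrees first at step 10.

step = 10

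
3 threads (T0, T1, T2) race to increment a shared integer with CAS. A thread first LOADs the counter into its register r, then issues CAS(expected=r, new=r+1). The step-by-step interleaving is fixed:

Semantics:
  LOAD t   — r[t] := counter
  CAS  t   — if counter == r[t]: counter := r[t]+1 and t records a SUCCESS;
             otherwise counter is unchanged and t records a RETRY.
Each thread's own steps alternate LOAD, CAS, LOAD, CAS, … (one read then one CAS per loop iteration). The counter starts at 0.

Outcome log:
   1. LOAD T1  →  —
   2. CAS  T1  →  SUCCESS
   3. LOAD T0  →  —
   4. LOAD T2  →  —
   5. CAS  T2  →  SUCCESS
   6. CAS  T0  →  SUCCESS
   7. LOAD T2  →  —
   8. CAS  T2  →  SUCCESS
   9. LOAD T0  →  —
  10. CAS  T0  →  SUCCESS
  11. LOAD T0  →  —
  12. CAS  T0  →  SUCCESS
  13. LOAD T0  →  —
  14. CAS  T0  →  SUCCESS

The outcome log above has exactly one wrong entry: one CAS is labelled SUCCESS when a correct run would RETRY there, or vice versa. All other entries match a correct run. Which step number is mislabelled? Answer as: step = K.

step = 6

Re-executing:
[1] T1.load  rd  (counter 0, T1.r 0)
[2] T1.cas  hit  (counter 1, T1.r 0)
[3] T0.load  rd  (counter 1, T0.r 1)
[4] T2.load  rd  (counter 1, T2.r 1)
[5] T2.cas  hit  (counter 2, T2.r 1)
[6] T0.cas  miss  (counter 2, T0.r 1)
[7] T2.load  rd  (counter 2, T2.r 2)
[8] T2.cas  hit  (counter 3, T2.r 2)
[9] T0.load  rd  (counter 3, T0.r 3)
[10] T0.cas  hit  (counter 4, T0.r 3)
[11] T0.load  rd  (counter 4, T0.r 4)
[12] T0.cas  hit  (counter 5, T0.r 4)
[13] T0.load  rd  (counter 5, T0.r 5)
[14] T0.cas  hit  (counter 6, T0.r 5)
Flip is step 6.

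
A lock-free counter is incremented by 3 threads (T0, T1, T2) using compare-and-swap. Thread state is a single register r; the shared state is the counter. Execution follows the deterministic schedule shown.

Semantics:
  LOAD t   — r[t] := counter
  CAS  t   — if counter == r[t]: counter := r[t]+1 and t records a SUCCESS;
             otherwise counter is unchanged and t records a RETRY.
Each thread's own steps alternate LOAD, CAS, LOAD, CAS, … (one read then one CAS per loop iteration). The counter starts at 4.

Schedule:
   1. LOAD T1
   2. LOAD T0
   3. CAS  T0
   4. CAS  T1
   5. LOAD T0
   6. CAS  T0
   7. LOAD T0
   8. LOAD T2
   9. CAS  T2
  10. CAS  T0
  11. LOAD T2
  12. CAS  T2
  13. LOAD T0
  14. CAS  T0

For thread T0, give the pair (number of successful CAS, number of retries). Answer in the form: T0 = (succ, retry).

T0 = (3, 1)

step 1: T1 LOAD ⇒ load; ctr=4 reg=4
step 2: T0 LOAD ⇒ load; ctr=4 reg=4
step 3: T0 CAS ⇒ ok; ctr=5 reg=4
step 4: T1 CAS ⇒ retry; ctr=5 reg=4
step 5: T0 LOAD ⇒ load; ctr=5 reg=5
step 6: T0 CAS ⇒ ok; ctr=6 reg=5
step 7: T0 LOAD ⇒ load; ctr=6 reg=6
step 8: T2 LOAD ⇒ load; ctr=6 reg=6
step 9: T2 CAS ⇒ ok; ctr=7 reg=6
step 10: T0 CAS ⇒ retry; ctr=7 reg=6
step 11: T2 LOAD ⇒ load; ctr=7 reg=7
step 12: T2 CAS ⇒ ok; ctr=8 reg=7
step 13: T0 LOAD ⇒ load; ctr=8 reg=8
step 14: T0 CAS ⇒ ok; ctr=9 reg=8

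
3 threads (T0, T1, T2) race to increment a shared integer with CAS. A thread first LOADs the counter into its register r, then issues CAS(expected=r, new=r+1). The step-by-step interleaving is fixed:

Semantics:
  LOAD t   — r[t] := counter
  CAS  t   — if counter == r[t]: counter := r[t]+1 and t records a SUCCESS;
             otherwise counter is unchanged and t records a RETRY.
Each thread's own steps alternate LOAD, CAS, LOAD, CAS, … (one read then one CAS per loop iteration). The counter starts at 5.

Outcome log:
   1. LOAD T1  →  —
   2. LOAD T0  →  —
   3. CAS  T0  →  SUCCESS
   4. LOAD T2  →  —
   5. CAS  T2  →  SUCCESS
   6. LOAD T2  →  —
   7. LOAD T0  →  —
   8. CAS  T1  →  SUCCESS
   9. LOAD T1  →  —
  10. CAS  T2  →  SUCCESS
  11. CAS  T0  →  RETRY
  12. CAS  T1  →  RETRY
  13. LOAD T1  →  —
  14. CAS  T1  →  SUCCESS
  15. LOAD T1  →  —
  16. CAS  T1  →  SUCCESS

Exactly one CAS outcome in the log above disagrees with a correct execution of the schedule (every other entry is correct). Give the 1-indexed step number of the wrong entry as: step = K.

Correct run:
[1] T1.load  rd  (counter 5, T1.r 5)
[2] T0.load  rd  (counter 5, T0.r 5)
[3] T0.cas  hit  (counter 6, T0.r 5)
[4] T2.load  rd  (counter 6, T2.r 6)
[5] T2.cas  hit  (counter 7, T2.r 6)
[6] T2.load  rd  (counter 7, T2.r 7)
[7] T0.load  rd  (counter 7, T0.r 7)
[8] T1.cas  miss  (counter 7, T1.r 5)
[9] T1.load  rd  (counter 7, T1.r 7)
[10] T2.cas  hit  (counter 8, T2.r 7)
[11] T0.cas  miss  (counter 8, T0.r 7)
[12] T1.cas  miss  (counter 8, T1.r 7)
[13] T1.load  rd  (counter 8, T1.r 8)
[14] T1.cas  hit  (counter 9, T1.r 8)
[15] T1.load  rd  (counter 9, T1.r 9)
[16] T1.cas  hit  (counter 10, T1.r 9)
Flip is step 8.

step = 8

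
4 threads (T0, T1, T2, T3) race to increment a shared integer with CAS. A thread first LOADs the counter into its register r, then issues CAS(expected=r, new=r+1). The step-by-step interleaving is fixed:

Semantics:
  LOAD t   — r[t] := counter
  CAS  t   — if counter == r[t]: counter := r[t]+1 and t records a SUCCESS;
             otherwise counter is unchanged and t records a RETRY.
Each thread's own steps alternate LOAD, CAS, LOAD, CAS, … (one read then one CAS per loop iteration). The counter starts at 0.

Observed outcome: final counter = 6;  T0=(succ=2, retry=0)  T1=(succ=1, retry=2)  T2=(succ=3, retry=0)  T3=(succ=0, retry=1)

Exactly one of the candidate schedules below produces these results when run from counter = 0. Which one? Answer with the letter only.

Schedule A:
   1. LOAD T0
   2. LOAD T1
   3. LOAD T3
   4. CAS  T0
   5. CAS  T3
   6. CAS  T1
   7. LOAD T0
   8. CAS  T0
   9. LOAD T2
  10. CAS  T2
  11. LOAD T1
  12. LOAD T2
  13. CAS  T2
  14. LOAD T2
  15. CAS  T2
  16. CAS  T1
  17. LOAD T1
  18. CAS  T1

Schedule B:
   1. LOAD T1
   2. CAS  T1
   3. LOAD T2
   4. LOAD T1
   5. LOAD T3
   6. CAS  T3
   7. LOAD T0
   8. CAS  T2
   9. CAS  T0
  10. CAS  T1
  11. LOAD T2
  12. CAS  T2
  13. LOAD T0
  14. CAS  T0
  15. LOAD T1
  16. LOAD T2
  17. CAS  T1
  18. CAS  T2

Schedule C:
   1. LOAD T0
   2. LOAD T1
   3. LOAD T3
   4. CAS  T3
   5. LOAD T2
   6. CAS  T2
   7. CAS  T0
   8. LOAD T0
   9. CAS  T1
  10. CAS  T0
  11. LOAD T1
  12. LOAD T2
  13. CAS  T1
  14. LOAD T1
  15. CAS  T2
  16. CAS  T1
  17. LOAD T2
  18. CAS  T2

Run A:
1. LOAD T0 → mem=0 r[T0]=0 [LOAD]
2. LOAD T1 → mem=0 r[T1]=0 [LOAD]
3. LOAD T3 → mem=0 r[T3]=0 [LOAD]
4. CAS T0 → mem=1 r[T0]=0 [OK]
5. CAS T3 → mem=1 r[T3]=0 [RETRY]
6. CAS T1 → mem=1 r[T1]=0 [RETRY]
7. LOAD T0 → mem=1 r[T0]=1 [LOAD]
8. CAS T0 → mem=2 r[T0]=1 [OK]
9. LOAD T2 → mem=2 r[T2]=2 [LOAD]
10. CAS T2 → mem=3 r[T2]=2 [OK]
11. LOAD T1 → mem=3 r[T1]=3 [LOAD]
12. LOAD T2 → mem=3 r[T2]=3 [LOAD]
13. CAS T2 → mem=4 r[T2]=3 [OK]
14. LOAD T2 → mem=4 r[T2]=4 [LOAD]
15. CAS T2 → mem=5 r[T2]=4 [OK]
16. CAS T1 → mem=5 r[T1]=3 [RETRY]
17. LOAD T1 → mem=5 r[T1]=5 [LOAD]
18. CAS T1 → mem=6 r[T1]=5 [OK]

A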